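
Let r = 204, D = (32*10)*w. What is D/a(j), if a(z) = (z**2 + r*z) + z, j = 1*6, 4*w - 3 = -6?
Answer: -40/211 ≈ -0.18957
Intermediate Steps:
w = -3/4 (w = 3/4 + (1/4)*(-6) = 3/4 - 3/2 = -3/4 ≈ -0.75000)
D = -240 (D = (32*10)*(-3/4) = 320*(-3/4) = -240)
j = 6
a(z) = z**2 + 205*z (a(z) = (z**2 + 204*z) + z = z**2 + 205*z)
D/a(j) = -240*1/(6*(205 + 6)) = -240/(6*211) = -240/1266 = -240*1/1266 = -40/211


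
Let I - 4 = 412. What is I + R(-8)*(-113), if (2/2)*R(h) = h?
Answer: 1320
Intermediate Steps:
I = 416 (I = 4 + 412 = 416)
R(h) = h
I + R(-8)*(-113) = 416 - 8*(-113) = 416 + 904 = 1320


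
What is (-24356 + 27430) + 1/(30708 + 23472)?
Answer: 166549321/54180 ≈ 3074.0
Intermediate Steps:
(-24356 + 27430) + 1/(30708 + 23472) = 3074 + 1/54180 = 166549321/54180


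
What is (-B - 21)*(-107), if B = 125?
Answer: 15622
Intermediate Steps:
(-B - 21)*(-107) = (-1*125 - 21)*(-107) = (-125 - 21)*(-107) = -146*(-107) = 15622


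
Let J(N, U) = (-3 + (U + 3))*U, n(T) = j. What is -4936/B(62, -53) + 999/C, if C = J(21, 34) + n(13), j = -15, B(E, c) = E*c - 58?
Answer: 1121579/476938 ≈ 2.3516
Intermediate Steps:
B(E, c) = -58 + E*c
n(T) = -15
J(N, U) = U² (J(N, U) = (-3 + (3 + U))*U = U*U = U²)
C = 1141 (C = 34² - 15 = 1156 - 15 = 1141)
-4936/B(62, -53) + 999/C = -4936/(-58 + 62*(-53)) + 999/1141 = -4936/(-58 - 3286) + 999*(1/1141) = -4936/(-3344) + 999/1141 = -4936*(-1/3344) + 999/1141 = 617/418 + 999/1141 = 1121579/476938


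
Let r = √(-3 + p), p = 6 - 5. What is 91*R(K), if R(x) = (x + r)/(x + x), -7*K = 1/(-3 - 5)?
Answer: 91/2 + 2548*I*√2 ≈ 45.5 + 3603.4*I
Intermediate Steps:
p = 1
r = I*√2 (r = √(-3 + 1) = √(-2) = I*√2 ≈ 1.4142*I)
K = 1/56 (K = -1/(7*(-3 - 5)) = -⅐/(-8) = -⅐*(-⅛) = 1/56 ≈ 0.017857)
R(x) = (x + I*√2)/(2*x) (R(x) = (x + I*√2)/(x + x) = (x + I*√2)/((2*x)) = (x + I*√2)*(1/(2*x)) = (x + I*√2)/(2*x))
91*R(K) = 91*((1/56 + I*√2)/(2*(1/56))) = 91*((½)*56*(1/56 + I*√2)) = 91*(½ + 28*I*√2) = 91/2 + 2548*I*√2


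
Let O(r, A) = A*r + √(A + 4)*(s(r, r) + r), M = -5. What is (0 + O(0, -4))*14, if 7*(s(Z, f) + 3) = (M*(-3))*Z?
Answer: 0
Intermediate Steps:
s(Z, f) = -3 + 15*Z/7 (s(Z, f) = -3 + ((-5*(-3))*Z)/7 = -3 + (15*Z)/7 = -3 + 15*Z/7)
O(r, A) = A*r + √(4 + A)*(-3 + 22*r/7) (O(r, A) = A*r + √(A + 4)*((-3 + 15*r/7) + r) = A*r + √(4 + A)*(-3 + 22*r/7))
(0 + O(0, -4))*14 = (0 + (-3*√(4 - 4) - 4*0 + (22/7)*0*√(4 - 4)))*14 = (0 + (-3*√0 + 0 + (22/7)*0*√0))*14 = (0 + (-3*0 + 0 + (22/7)*0*0))*14 = (0 + (0 + 0 + 0))*14 = (0 + 0)*14 = 0*14 = 0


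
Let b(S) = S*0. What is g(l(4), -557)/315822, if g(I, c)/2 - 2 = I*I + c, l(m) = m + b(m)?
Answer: -539/157911 ≈ -0.0034133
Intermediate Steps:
b(S) = 0
l(m) = m (l(m) = m + 0 = m)
g(I, c) = 4 + 2*c + 2*I² (g(I, c) = 4 + 2*(I*I + c) = 4 + 2*(I² + c) = 4 + 2*(c + I²) = 4 + (2*c + 2*I²) = 4 + 2*c + 2*I²)
g(l(4), -557)/315822 = (4 + 2*(-557) + 2*4²)/315822 = (4 - 1114 + 2*16)*(1/315822) = (4 - 1114 + 32)*(1/315822) = -1078*1/315822 = -539/157911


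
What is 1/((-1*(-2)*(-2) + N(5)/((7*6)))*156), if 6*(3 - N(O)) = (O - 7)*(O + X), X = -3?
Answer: -21/12818 ≈ -0.0016383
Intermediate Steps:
N(O) = 3 - (-7 + O)*(-3 + O)/6 (N(O) = 3 - (O - 7)*(O - 3)/6 = 3 - (-7 + O)*(-3 + O)/6)
1/((-1*(-2)*(-2) + N(5)/((7*6)))*156) = 1/((-1*(-2)*(-2) + (-½ - ⅙*5² + (5/3)*5)/((7*6)))*156) = 1/((2*(-2) + (-½ - ⅙*25 + 25/3)/42)*156) = 1/((-4 + (-½ - 25/6 + 25/3)*(1/42))*156) = 1/((-4 + (11/3)*(1/42))*156) = 1/((-4 + 11/126)*156) = 1/(-493/126*156) = 1/(-12818/21) = -21/12818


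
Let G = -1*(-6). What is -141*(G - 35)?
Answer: 4089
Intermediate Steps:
G = 6
-141*(G - 35) = -141*(6 - 35) = -141*(-29) = 4089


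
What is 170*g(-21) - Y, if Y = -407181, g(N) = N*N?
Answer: 482151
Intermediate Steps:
g(N) = N²
170*g(-21) - Y = 170*(-21)² - 1*(-407181) = 170*441 + 407181 = 74970 + 407181 = 482151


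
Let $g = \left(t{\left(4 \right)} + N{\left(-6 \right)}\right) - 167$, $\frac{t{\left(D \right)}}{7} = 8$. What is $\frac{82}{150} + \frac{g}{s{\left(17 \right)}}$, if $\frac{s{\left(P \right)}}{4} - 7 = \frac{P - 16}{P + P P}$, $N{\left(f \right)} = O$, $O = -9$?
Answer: $- \frac{600637}{160725} \approx -3.737$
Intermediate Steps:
$t{\left(D \right)} = 56$ ($t{\left(D \right)} = 7 \cdot 8 = 56$)
$N{\left(f \right)} = -9$
$s{\left(P \right)} = 28 + \frac{4 \left(-16 + P\right)}{P + P^{2}}$ ($s{\left(P \right)} = 28 + 4 \frac{P - 16}{P + P P} = 28 + 4 \frac{-16 + P}{P + P^{2}} = 28 + \frac{4 \left(-16 + P\right)}{P + P^{2}}$)
$g = -120$ ($g = \left(56 - 9\right) - 167 = 47 - 167 = -120$)
$\frac{82}{150} + \frac{g}{s{\left(17 \right)}} = \frac{82}{150} - \frac{120}{4 \cdot \frac{1}{17} \frac{1}{1 + 17} \left(-16 + 7 \cdot 17^{2} + 8 \cdot 17\right)} = 82 \cdot \frac{1}{150} - \frac{120}{4 \cdot \frac{1}{17} \cdot \frac{1}{18} \left(-16 + 7 \cdot 289 + 136\right)} = \frac{41}{75} - \frac{120}{4 \cdot \frac{1}{17} \cdot \frac{1}{18} \left(-16 + 2023 + 136\right)} = \frac{41}{75} - \frac{120}{4 \cdot \frac{1}{17} \cdot \frac{1}{18} \cdot 2143} = \frac{41}{75} - \frac{120}{\frac{4286}{153}} = \frac{41}{75} - \frac{9180}{2143} = - \frac{600637}{160725}$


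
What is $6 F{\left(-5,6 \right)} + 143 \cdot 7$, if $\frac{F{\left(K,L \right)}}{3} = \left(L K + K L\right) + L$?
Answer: $29$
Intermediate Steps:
$F{\left(K,L \right)} = 3 L + 6 K L$ ($F{\left(K,L \right)} = 3 \left(\left(L K + K L\right) + L\right) = 3 \left(\left(K L + K L\right) + L\right) = 3 \left(2 K L + L\right) = 3 \left(L + 2 K L\right) = 3 L + 6 K L$)
$6 F{\left(-5,6 \right)} + 143 \cdot 7 = 6 \cdot 3 \cdot 6 \left(1 + 2 \left(-5\right)\right) + 143 \cdot 7 = 6 \cdot 3 \cdot 6 \left(1 - 10\right) + 1001 = 6 \cdot 3 \cdot 6 \left(-9\right) + 1001 = 6 \left(-162\right) + 1001 = -972 + 1001 = 29$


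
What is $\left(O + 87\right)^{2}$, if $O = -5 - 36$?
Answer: $2116$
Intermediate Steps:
$O = -41$ ($O = -5 - 36 = -41$)
$\left(O + 87\right)^{2} = \left(-41 + 87\right)^{2} = 46^{2} = 2116$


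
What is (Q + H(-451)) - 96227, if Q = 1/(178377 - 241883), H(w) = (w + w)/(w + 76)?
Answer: -2291564666213/23814750 ≈ -96225.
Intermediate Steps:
H(w) = 2*w/(76 + w) (H(w) = (2*w)/(76 + w) = 2*w/(76 + w))
Q = -1/63506 (Q = 1/(-63506) = -1/63506 ≈ -1.5747e-5)
(Q + H(-451)) - 96227 = (-1/63506 + 2*(-451)/(76 - 451)) - 96227 = (-1/63506 + 2*(-451)/(-375)) - 96227 = (-1/63506 + 2*(-451)*(-1/375)) - 96227 = (-1/63506 + 902/375) - 96227 = 57282037/23814750 - 96227 = -2291564666213/23814750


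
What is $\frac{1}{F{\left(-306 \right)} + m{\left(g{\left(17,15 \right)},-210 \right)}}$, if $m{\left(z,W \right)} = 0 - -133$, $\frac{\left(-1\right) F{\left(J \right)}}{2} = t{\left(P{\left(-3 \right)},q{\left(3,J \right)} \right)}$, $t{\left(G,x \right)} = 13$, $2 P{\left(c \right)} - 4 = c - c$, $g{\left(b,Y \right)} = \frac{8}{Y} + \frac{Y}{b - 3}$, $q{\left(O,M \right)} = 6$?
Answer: $\frac{1}{107} \approx 0.0093458$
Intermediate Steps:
$g{\left(b,Y \right)} = \frac{8}{Y} + \frac{Y}{-3 + b}$
$P{\left(c \right)} = 2$ ($P{\left(c \right)} = 2 + \frac{c - c}{2} = 2 + \frac{1}{2} \cdot 0 = 2 + 0 = 2$)
$F{\left(J \right)} = -26$ ($F{\left(J \right)} = \left(-2\right) 13 = -26$)
$m{\left(z,W \right)} = 133$ ($m{\left(z,W \right)} = 0 + 133 = 133$)
$\frac{1}{F{\left(-306 \right)} + m{\left(g{\left(17,15 \right)},-210 \right)}} = \frac{1}{-26 + 133} = \frac{1}{107}$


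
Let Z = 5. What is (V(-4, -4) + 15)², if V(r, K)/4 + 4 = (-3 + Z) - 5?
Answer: 169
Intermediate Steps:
V(r, K) = -28 (V(r, K) = -16 + 4*((-3 + 5) - 5) = -16 + 4*(2 - 5) = -16 + 4*(-3) = -16 - 12 = -28)
(V(-4, -4) + 15)² = (-28 + 15)² = (-13)² = 169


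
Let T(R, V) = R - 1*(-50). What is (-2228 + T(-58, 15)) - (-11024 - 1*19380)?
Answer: 28168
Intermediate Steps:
T(R, V) = 50 + R (T(R, V) = R + 50 = 50 + R)
(-2228 + T(-58, 15)) - (-11024 - 1*19380) = (-2228 + (50 - 58)) - (-11024 - 1*19380) = (-2228 - 8) - (-11024 - 19380) = -2236 - 1*(-30404) = -2236 + 30404 = 28168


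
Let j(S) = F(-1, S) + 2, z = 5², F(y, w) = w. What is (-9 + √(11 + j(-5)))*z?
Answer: -225 + 50*√2 ≈ -154.29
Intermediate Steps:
z = 25
j(S) = 2 + S (j(S) = S + 2 = 2 + S)
(-9 + √(11 + j(-5)))*z = (-9 + √(11 + (2 - 5)))*25 = (-9 + √(11 - 3))*25 = (-9 + √8)*25 = (-9 + 2*√2)*25 = -225 + 50*√2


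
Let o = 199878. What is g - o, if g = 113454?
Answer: -86424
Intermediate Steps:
g - o = 113454 - 1*199878 = 113454 - 199878 = -86424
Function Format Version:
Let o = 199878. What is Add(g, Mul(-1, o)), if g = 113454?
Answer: -86424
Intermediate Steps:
Add(g, Mul(-1, o)) = Add(113454, Mul(-1, 199878)) = Add(113454, -199878) = -86424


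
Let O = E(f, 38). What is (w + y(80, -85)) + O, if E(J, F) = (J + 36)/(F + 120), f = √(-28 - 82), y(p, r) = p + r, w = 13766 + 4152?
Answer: 1415145/79 + I*√110/158 ≈ 17913.0 + 0.06638*I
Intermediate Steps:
w = 17918
f = I*√110 (f = √(-110) = I*√110 ≈ 10.488*I)
E(J, F) = (36 + J)/(120 + F)
O = 18/79 + I*√110/158 (O = (36 + I*√110)/(120 + 38) = (36 + I*√110)/158 = 18/79 + I*√110/158 ≈ 0.22785 + 0.06638*I)
(w + y(80, -85)) + O = (17918 + (80 - 85)) + (18/79 + I*√110/158) = (17918 - 5) + (18/79 + I*√110/158) = 17913 + (18/79 + I*√110/158) = 1415145/79 + I*√110/158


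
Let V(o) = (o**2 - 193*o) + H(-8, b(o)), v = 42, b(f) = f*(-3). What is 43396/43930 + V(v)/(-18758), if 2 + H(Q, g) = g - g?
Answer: 273178522/206009735 ≈ 1.3260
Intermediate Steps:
b(f) = -3*f
H(Q, g) = -2 (H(Q, g) = -2 + (g - g) = -2 + 0 = -2)
V(o) = -2 + o**2 - 193*o (V(o) = (o**2 - 193*o) - 2 = -2 + o**2 - 193*o)
43396/43930 + V(v)/(-18758) = 43396/43930 + (-2 + 42**2 - 193*42)/(-18758) = 43396*(1/43930) + (-2 + 1764 - 8106)*(-1/18758) = 21698/21965 - 6344*(-1/18758) = 21698/21965 + 3172/9379 = 273178522/206009735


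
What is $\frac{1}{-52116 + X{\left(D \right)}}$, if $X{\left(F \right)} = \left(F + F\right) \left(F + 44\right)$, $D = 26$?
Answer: $- \frac{1}{48476} \approx -2.0629 \cdot 10^{-5}$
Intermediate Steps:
$X{\left(F \right)} = 2 F \left(44 + F\right)$
$\frac{1}{-52116 + X{\left(D \right)}} = \frac{1}{-52116 + 2 \cdot 26 \left(44 + 26\right)} = \frac{1}{-52116 + 2 \cdot 26 \cdot 70} = \frac{1}{-52116 + 3640} = \frac{1}{-48476} = - \frac{1}{48476}$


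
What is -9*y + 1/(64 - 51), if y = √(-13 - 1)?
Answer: 1/13 - 9*I*√14 ≈ 0.076923 - 33.675*I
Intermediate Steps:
y = I*√14 (y = √(-14) = I*√14 ≈ 3.7417*I)
-9*y + 1/(64 - 51) = -9*I*√14 + 1/(64 - 51) = -9*I*√14 + 1/13 = 1/13 - 9*I*√14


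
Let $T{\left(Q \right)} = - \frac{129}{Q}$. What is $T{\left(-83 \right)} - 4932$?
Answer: $- \frac{409227}{83} \approx -4930.4$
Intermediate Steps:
$T{\left(-83 \right)} - 4932 = - \frac{129}{-83} - 4932 = \left(-129\right) \left(- \frac{1}{83}\right) - 4932 = \frac{129}{83} - 4932 = - \frac{409227}{83}$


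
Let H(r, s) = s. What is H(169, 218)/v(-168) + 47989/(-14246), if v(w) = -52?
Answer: -700132/92599 ≈ -7.5609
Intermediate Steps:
H(169, 218)/v(-168) + 47989/(-14246) = 218/(-52) + 47989/(-14246) = 218*(-1/52) + 47989*(-1/14246) = -109/26 - 47989/14246 = -700132/92599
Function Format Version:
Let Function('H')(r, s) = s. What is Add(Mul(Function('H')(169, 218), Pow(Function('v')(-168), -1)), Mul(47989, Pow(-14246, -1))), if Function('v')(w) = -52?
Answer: Rational(-700132, 92599) ≈ -7.5609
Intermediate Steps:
Add(Mul(Function('H')(169, 218), Pow(Function('v')(-168), -1)), Mul(47989, Pow(-14246, -1))) = Add(Mul(218, Pow(-52, -1)), Mul(47989, Pow(-14246, -1))) = Add(Mul(218, Rational(-1, 52)), Mul(47989, Rational(-1, 14246))) = Add(Rational(-109, 26), Rational(-47989, 14246)) = Rational(-700132, 92599)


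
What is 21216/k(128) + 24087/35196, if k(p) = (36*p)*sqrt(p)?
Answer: 1147/1676 + 221*sqrt(2)/768 ≈ 1.0913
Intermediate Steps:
k(p) = 36*p**(3/2)
21216/k(128) + 24087/35196 = 21216/((36*128**(3/2))) + 24087/35196 = 21216/((36*(1024*sqrt(2)))) + 24087*(1/35196) = 21216/((36864*sqrt(2))) + 1147/1676 = 21216*(sqrt(2)/73728) + 1147/1676 = 221*sqrt(2)/768 + 1147/1676 = 1147/1676 + 221*sqrt(2)/768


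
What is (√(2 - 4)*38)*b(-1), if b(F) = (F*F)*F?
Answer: -38*I*√2 ≈ -53.74*I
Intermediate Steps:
b(F) = F³ (b(F) = F²*F = F³)
(√(2 - 4)*38)*b(-1) = (√(2 - 4)*38)*(-1)³ = (√(-2)*38)*(-1) = ((I*√2)*38)*(-1) = (38*I*√2)*(-1) = -38*I*√2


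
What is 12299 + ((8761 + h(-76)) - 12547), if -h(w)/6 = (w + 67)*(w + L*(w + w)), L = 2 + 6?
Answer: -61255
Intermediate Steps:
L = 8
h(w) = -102*w*(67 + w) (h(w) = -6*(w + 67)*(w + 8*(w + w)) = -6*(67 + w)*(w + 8*(2*w)) = -6*(67 + w)*(w + 16*w) = -6*(67 + w)*17*w = -102*w*(67 + w))
12299 + ((8761 + h(-76)) - 12547) = 12299 + ((8761 - 102*(-76)*(67 - 76)) - 12547) = 12299 + ((8761 - 102*(-76)*(-9)) - 12547) = 12299 + ((8761 - 69768) - 12547) = 12299 + (-61007 - 12547) = 12299 - 73554 = -61255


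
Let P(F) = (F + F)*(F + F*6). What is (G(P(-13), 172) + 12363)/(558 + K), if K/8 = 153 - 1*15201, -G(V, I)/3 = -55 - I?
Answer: -2174/19971 ≈ -0.10886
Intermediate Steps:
P(F) = 14*F² (P(F) = (2*F)*(F + 6*F) = (2*F)*(7*F) = 14*F²)
G(V, I) = 165 + 3*I (G(V, I) = -3*(-55 - I) = 165 + 3*I)
K = -120384 (K = 8*(153 - 1*15201) = 8*(153 - 15201) = 8*(-15048) = -120384)
(G(P(-13), 172) + 12363)/(558 + K) = ((165 + 3*172) + 12363)/(558 - 120384) = ((165 + 516) + 12363)/(-119826) = (681 + 12363)*(-1/119826) = 13044*(-1/119826) = -2174/19971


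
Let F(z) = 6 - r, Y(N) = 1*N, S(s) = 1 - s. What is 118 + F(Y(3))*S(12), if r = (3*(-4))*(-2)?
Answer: 316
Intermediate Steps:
Y(N) = N
r = 24 (r = -12*(-2) = 24)
F(z) = -18 (F(z) = 6 - 1*24 = 6 - 24 = -18)
118 + F(Y(3))*S(12) = 118 - 18*(1 - 1*12) = 118 - 18*(1 - 12) = 118 - 18*(-11) = 118 + 198 = 316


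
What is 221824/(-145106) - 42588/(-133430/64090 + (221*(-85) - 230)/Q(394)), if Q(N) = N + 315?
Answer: 333948161652910/226861695073 ≈ 1472.0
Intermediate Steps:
Q(N) = 315 + N
221824/(-145106) - 42588/(-133430/64090 + (221*(-85) - 230)/Q(394)) = 221824/(-145106) - 42588/(-133430/64090 + (221*(-85) - 230)/(315 + 394)) = 221824*(-1/145106) - 42588/(-133430*1/64090 + (-18785 - 230)/709) = -110912/72553 - 42588/(-13343/6409 - 19015*1/709) = -110912/72553 - 42588/(-13343/6409 - 19015/709) = -110912/72553 - 42588/(-131327322/4543981) = -110912/72553 - 42588*(-4543981/131327322) = -110912/72553 + 4607596734/3126841 = 333948161652910/226861695073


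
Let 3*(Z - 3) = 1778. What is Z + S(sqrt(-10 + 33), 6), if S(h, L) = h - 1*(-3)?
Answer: 1796/3 + sqrt(23) ≈ 603.46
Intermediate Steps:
S(h, L) = 3 + h (S(h, L) = h + 3 = 3 + h)
Z = 1787/3 (Z = 3 + (1/3)*1778 = 3 + 1778/3 = 1787/3 ≈ 595.67)
Z + S(sqrt(-10 + 33), 6) = 1787/3 + (3 + sqrt(-10 + 33)) = 1787/3 + (3 + sqrt(23)) = 1796/3 + sqrt(23)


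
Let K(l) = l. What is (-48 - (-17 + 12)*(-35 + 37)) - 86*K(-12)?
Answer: 994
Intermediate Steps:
(-48 - (-17 + 12)*(-35 + 37)) - 86*K(-12) = (-48 - (-17 + 12)*(-35 + 37)) - 86*(-12) = (-48 - (-5)*2) + 1032 = (-48 - 1*(-10)) + 1032 = (-48 + 10) + 1032 = -38 + 1032 = 994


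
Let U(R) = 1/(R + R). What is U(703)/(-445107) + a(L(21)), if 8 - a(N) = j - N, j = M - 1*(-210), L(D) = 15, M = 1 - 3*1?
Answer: -115776781771/625820442 ≈ -185.00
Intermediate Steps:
M = -2 (M = 1 - 3 = -2)
j = 208 (j = -2 - 1*(-210) = -2 + 210 = 208)
a(N) = -200 + N (a(N) = 8 - (208 - N) = 8 + (-208 + N) = -200 + N)
U(R) = 1/(2*R)
U(703)/(-445107) + a(L(21)) = ((½)/703)/(-445107) + (-200 + 15) = ((½)*(1/703))*(-1/445107) - 185 = (1/1406)*(-1/445107) - 185 = -1/625820442 - 185 = -115776781771/625820442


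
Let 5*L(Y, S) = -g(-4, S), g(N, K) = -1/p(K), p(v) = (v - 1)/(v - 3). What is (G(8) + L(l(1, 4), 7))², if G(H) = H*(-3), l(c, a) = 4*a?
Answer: 128164/225 ≈ 569.62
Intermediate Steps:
G(H) = -3*H
p(v) = (-1 + v)/(-3 + v)
g(N, K) = -(-3 + K)/(-1 + K) (g(N, K) = -1/((-1 + K)/(-3 + K)) = -(-3 + K)/(-1 + K))
L(Y, S) = -(3 - S)/(5*(-1 + S)) (L(Y, S) = (-(3 - S)/(-1 + S))/5 = -(3 - S)/(5*(-1 + S)))
(G(8) + L(l(1, 4), 7))² = (-3*8 + (-3 + 7)/(5*(-1 + 7)))² = (-24 + (⅕)*4/6)² = (-24 + (⅕)*(⅙)*4)² = (-24 + 2/15)² = (-358/15)² = 128164/225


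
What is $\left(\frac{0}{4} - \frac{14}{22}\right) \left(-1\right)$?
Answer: $\frac{7}{11} \approx 0.63636$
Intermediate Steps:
$\left(\frac{0}{4} - \frac{14}{22}\right) \left(-1\right) = \left(0 \cdot \frac{1}{4} - \frac{7}{11}\right) \left(-1\right) = \left(0 - \frac{7}{11}\right) \left(-1\right) = \left(- \frac{7}{11}\right) \left(-1\right) = \frac{7}{11}$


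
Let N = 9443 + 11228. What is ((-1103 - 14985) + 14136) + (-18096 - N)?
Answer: -40719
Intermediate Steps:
N = 20671
((-1103 - 14985) + 14136) + (-18096 - N) = ((-1103 - 14985) + 14136) + (-18096 - 1*20671) = (-16088 + 14136) + (-18096 - 20671) = -1952 - 38767 = -40719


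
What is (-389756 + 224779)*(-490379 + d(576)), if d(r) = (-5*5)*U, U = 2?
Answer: 80909505133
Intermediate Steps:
d(r) = -50 (d(r) = -5*5*2 = -25*2 = -50)
(-389756 + 224779)*(-490379 + d(576)) = (-389756 + 224779)*(-490379 - 50) = -164977*(-490429) = 80909505133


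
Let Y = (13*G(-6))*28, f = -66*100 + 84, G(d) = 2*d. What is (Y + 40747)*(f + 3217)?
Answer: -120014321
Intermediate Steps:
f = -6516 (f = -6600 + 84 = -6516)
Y = -4368 (Y = (13*(2*(-6)))*28 = (13*(-12))*28 = -156*28 = -4368)
(Y + 40747)*(f + 3217) = (-4368 + 40747)*(-6516 + 3217) = 36379*(-3299) = -120014321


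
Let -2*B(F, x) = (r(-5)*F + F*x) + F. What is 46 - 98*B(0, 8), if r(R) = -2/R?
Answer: 46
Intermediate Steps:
B(F, x) = -7*F/10 - F*x/2 (B(F, x) = -(((-2/(-5))*F + F*x) + F)/2 = -(((-2*(-⅕))*F + F*x) + F)/2 = -((2*F/5 + F*x) + F)/2 = -(7*F/5 + F*x)/2 = -7*F/10 - F*x/2)
46 - 98*B(0, 8) = 46 - (-49)*0*(7 + 5*8)/5 = 46 - (-49)*0*(7 + 40)/5 = 46 - (-49)*0*47/5 = 46 - 98*0 = 46 + 0 = 46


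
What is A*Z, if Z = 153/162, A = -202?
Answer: -1717/9 ≈ -190.78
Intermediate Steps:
Z = 17/18 (Z = 153*(1/162) = 17/18 ≈ 0.94444)
A*Z = -202*17/18 = -1717/9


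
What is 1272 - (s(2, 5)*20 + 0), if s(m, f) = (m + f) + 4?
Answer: 1052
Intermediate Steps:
s(m, f) = 4 + f + m (s(m, f) = (f + m) + 4 = 4 + f + m)
1272 - (s(2, 5)*20 + 0) = 1272 - ((4 + 5 + 2)*20 + 0) = 1272 - (11*20 + 0) = 1272 - (220 + 0) = 1272 - 1*220 = 1272 - 220 = 1052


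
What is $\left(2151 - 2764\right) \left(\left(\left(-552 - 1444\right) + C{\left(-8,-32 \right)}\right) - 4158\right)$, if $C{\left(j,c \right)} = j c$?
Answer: $3615474$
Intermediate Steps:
$C{\left(j,c \right)} = c j$
$\left(2151 - 2764\right) \left(\left(\left(-552 - 1444\right) + C{\left(-8,-32 \right)}\right) - 4158\right) = \left(2151 - 2764\right) \left(\left(\left(-552 - 1444\right) - -256\right) - 4158\right) = - 613 \left(\left(-1996 + 256\right) - 4158\right) = - 613 \left(-1740 - 4158\right) = \left(-613\right) \left(-5898\right) = 3615474$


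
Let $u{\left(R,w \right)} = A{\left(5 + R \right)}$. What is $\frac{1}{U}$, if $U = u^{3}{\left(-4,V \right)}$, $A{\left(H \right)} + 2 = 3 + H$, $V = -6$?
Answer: $\frac{1}{8} \approx 0.125$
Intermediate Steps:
$A{\left(H \right)} = 1 + H$ ($A{\left(H \right)} = -2 + \left(3 + H\right) = 1 + H$)
$u{\left(R,w \right)} = 6 + R$ ($u{\left(R,w \right)} = 1 + \left(5 + R\right) = 6 + R$)
$U = 8$ ($U = \left(6 - 4\right)^{3} = 2^{3} = 8$)
$\frac{1}{U} = \frac{1}{8}$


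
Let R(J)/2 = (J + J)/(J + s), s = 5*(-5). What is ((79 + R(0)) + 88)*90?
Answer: 15030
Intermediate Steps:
s = -25
R(J) = 4*J/(-25 + J) (R(J) = 2*((J + J)/(J - 25)) = 2*((2*J)/(-25 + J)) = 2*(2*J/(-25 + J)) = 4*J/(-25 + J))
((79 + R(0)) + 88)*90 = ((79 + 4*0/(-25 + 0)) + 88)*90 = ((79 + 4*0/(-25)) + 88)*90 = ((79 + 4*0*(-1/25)) + 88)*90 = ((79 + 0) + 88)*90 = (79 + 88)*90 = 167*90 = 15030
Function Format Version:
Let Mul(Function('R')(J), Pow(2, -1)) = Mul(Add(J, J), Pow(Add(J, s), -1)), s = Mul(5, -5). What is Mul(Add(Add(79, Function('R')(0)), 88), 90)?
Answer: 15030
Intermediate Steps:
s = -25
Function('R')(J) = Mul(4, J, Pow(Add(-25, J), -1)) (Function('R')(J) = Mul(2, Mul(Add(J, J), Pow(Add(J, -25), -1))) = Mul(2, Mul(Mul(2, J), Pow(Add(-25, J), -1))) = Mul(2, Mul(2, J, Pow(Add(-25, J), -1))) = Mul(4, J, Pow(Add(-25, J), -1)))
Mul(Add(Add(79, Function('R')(0)), 88), 90) = Mul(Add(Add(79, Mul(4, 0, Pow(Add(-25, 0), -1))), 88), 90) = Mul(Add(Add(79, Mul(4, 0, Pow(-25, -1))), 88), 90) = Mul(Add(Add(79, Mul(4, 0, Rational(-1, 25))), 88), 90) = Mul(Add(Add(79, 0), 88), 90) = Mul(Add(79, 88), 90) = Mul(167, 90) = 15030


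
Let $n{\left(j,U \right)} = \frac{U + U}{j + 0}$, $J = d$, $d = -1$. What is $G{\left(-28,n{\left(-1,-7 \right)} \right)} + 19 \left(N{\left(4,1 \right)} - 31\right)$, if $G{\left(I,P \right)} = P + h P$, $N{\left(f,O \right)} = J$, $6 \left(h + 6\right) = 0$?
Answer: $-678$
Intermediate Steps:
$h = -6$ ($h = -6 + \frac{1}{6} \cdot 0 = -6 + 0 = -6$)
$J = -1$
$N{\left(f,O \right)} = -1$
$n{\left(j,U \right)} = \frac{2 U}{j}$
$G{\left(I,P \right)} = - 5 P$ ($G{\left(I,P \right)} = P - 6 P = - 5 P$)
$G{\left(-28,n{\left(-1,-7 \right)} \right)} + 19 \left(N{\left(4,1 \right)} - 31\right) = - 5 \cdot 2 \left(-7\right) \frac{1}{-1} + 19 \left(-1 - 31\right) = - 5 \cdot 2 \left(-7\right) \left(-1\right) + 19 \left(-32\right) = \left(-5\right) 14 - 608 = -70 - 608 = -678$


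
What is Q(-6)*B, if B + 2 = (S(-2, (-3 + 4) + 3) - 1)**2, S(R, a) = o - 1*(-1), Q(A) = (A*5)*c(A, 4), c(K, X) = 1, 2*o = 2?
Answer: 30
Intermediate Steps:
o = 1 (o = (1/2)*2 = 1)
Q(A) = 5*A (Q(A) = (A*5)*1 = (5*A)*1 = 5*A)
S(R, a) = 2 (S(R, a) = 1 - 1*(-1) = 1 + 1 = 2)
B = -1 (B = -2 + (2 - 1)**2 = -2 + 1**2 = -2 + 1 = -1)
Q(-6)*B = (5*(-6))*(-1) = -30*(-1) = 30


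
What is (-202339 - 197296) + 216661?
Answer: -182974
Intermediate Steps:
(-202339 - 197296) + 216661 = -399635 + 216661 = -182974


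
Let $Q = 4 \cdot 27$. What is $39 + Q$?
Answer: $147$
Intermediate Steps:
$Q = 108$
$39 + Q = 39 + 108 = 147$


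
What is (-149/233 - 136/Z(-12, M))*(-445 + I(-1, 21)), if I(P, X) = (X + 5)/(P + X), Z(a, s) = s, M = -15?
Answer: -43560987/11650 ≈ -3739.1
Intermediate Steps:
I(P, X) = (5 + X)/(P + X)
(-149/233 - 136/Z(-12, M))*(-445 + I(-1, 21)) = (-149/233 - 136/(-15))*(-445 + (5 + 21)/(-1 + 21)) = (-149*1/233 - 136*(-1/15))*(-445 + 26/20) = (-149/233 + 136/15)*(-445 + (1/20)*26) = 29453*(-445 + 13/10)/3495 = (29453/3495)*(-4437/10) = -43560987/11650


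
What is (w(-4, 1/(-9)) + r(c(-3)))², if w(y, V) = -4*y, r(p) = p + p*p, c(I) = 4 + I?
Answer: 324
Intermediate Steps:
r(p) = p + p²
(w(-4, 1/(-9)) + r(c(-3)))² = (-4*(-4) + (4 - 3)*(1 + (4 - 3)))² = (16 + 1*(1 + 1))² = (16 + 1*2)² = (16 + 2)² = 18² = 324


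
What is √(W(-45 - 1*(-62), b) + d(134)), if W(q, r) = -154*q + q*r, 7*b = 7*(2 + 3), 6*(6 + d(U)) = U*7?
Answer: 2*I*√5361/3 ≈ 48.813*I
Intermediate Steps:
d(U) = -6 + 7*U/6 (d(U) = -6 + (U*7)/6 = -6 + (7*U)/6 = -6 + 7*U/6)
b = 5 (b = (7*(2 + 3))/7 = (7*5)/7 = (⅐)*35 = 5)
√(W(-45 - 1*(-62), b) + d(134)) = √((-45 - 1*(-62))*(-154 + 5) + (-6 + (7/6)*134)) = √((-45 + 62)*(-149) + (-6 + 469/3)) = √(17*(-149) + 451/3) = √(-2533 + 451/3) = √(-7148/3) = 2*I*√5361/3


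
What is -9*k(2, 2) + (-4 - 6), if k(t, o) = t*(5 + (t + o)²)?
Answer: -388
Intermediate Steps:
k(t, o) = t*(5 + (o + t)²)
-9*k(2, 2) + (-4 - 6) = -18*(5 + (2 + 2)²) + (-4 - 6) = -18*(5 + 4²) - 10 = -18*(5 + 16) - 10 = -18*21 - 10 = -9*42 - 10 = -378 - 10 = -388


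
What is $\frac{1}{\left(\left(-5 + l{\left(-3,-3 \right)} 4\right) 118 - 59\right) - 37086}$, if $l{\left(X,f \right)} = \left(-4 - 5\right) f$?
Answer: $- \frac{1}{24991} \approx -4.0014 \cdot 10^{-5}$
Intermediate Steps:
$l{\left(X,f \right)} = - 9 f$
$\frac{1}{\left(\left(-5 + l{\left(-3,-3 \right)} 4\right) 118 - 59\right) - 37086} = \frac{1}{\left(\left(-5 + \left(-9\right) \left(-3\right) 4\right) 118 - 59\right) - 37086} = \frac{1}{\left(\left(-5 + 27 \cdot 4\right) 118 - 59\right) - 37086} = \frac{1}{\left(\left(-5 + 108\right) 118 - 59\right) - 37086} = \frac{1}{\left(103 \cdot 118 - 59\right) - 37086} = \frac{1}{\left(12154 - 59\right) - 37086} = \frac{1}{12095 - 37086} = \frac{1}{-24991} = - \frac{1}{24991}$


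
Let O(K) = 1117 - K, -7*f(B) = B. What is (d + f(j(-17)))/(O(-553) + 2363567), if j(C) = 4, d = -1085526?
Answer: -7598686/16556659 ≈ -0.45895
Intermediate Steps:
f(B) = -B/7
(d + f(j(-17)))/(O(-553) + 2363567) = (-1085526 - 1/7*4)/((1117 - 1*(-553)) + 2363567) = (-1085526 - 4/7)/((1117 + 553) + 2363567) = -7598686/(7*(1670 + 2363567)) = -7598686/7/2365237 = -7598686/7*1/2365237 = -7598686/16556659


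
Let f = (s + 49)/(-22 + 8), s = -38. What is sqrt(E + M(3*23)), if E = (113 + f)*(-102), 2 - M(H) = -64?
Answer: 3*I*sqrt(61957)/7 ≈ 106.68*I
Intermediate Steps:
M(H) = 66 (M(H) = 2 - 1*(-64) = 2 + 64 = 66)
f = -11/14 (f = (-38 + 49)/(-22 + 8) = 11/(-14) = 11*(-1/14) = -11/14 ≈ -0.78571)
E = -80121/7 (E = (113 - 11/14)*(-102) = (1571/14)*(-102) = -80121/7 ≈ -11446.)
sqrt(E + M(3*23)) = sqrt(-80121/7 + 66) = sqrt(-79659/7) = 3*I*sqrt(61957)/7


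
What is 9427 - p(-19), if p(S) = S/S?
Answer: 9426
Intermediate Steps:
p(S) = 1
9427 - p(-19) = 9427 - 1*1 = 9427 - 1 = 9426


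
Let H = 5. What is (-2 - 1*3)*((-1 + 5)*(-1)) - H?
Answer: 15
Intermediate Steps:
(-2 - 1*3)*((-1 + 5)*(-1)) - H = (-2 - 1*3)*((-1 + 5)*(-1)) - 1*5 = (-2 - 3)*(4*(-1)) - 5 = -5*(-4) - 5 = 20 - 5 = 15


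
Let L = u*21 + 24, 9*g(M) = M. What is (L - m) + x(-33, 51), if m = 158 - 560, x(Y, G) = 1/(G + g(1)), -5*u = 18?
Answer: 161193/460 ≈ 350.42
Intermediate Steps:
u = -18/5 (u = -⅕*18 = -18/5 ≈ -3.6000)
g(M) = M/9
x(Y, G) = 1/(⅑ + G) (x(Y, G) = 1/(G + (⅑)*1) = 1/(G + ⅑) = 1/(⅑ + G))
L = -258/5 (L = -18/5*21 + 24 = -378/5 + 24 = -258/5 ≈ -51.600)
m = -402
(L - m) + x(-33, 51) = (-258/5 - 1*(-402)) + 9/(1 + 9*51) = (-258/5 + 402) + 9/(1 + 459) = 1752/5 + 9/460 = 161193/460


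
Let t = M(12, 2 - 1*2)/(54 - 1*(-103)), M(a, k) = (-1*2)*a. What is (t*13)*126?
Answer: -39312/157 ≈ -250.40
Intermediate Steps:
M(a, k) = -2*a
t = -24/157 (t = (-2*12)/(54 - 1*(-103)) = -24/(54 + 103) = -24/157 ≈ -0.15287)
(t*13)*126 = -24/157*13*126 = -312/157*126 = -39312/157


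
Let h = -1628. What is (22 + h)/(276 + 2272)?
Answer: -803/1274 ≈ -0.63030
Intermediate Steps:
(22 + h)/(276 + 2272) = (22 - 1628)/(276 + 2272) = -1606/2548 = -1606*1/2548 = -803/1274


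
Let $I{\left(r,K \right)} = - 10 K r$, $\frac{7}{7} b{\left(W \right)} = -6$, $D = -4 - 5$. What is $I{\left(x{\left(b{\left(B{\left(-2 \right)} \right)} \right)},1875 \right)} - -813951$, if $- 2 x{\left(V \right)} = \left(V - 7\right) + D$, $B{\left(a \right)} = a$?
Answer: $607701$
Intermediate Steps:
$D = -9$
$b{\left(W \right)} = -6$
$x{\left(V \right)} = 8 - \frac{V}{2}$ ($x{\left(V \right)} = - \frac{\left(V - 7\right) - 9}{2} = - \frac{\left(-7 + V\right) - 9}{2} = - \frac{-16 + V}{2} = 8 - \frac{V}{2}$)
$I{\left(r,K \right)} = - 10 K r$
$I{\left(x{\left(b{\left(B{\left(-2 \right)} \right)} \right)},1875 \right)} - -813951 = \left(-10\right) 1875 \left(8 - -3\right) - -813951 = \left(-10\right) 1875 \left(8 + 3\right) + 813951 = \left(-10\right) 1875 \cdot 11 + 813951 = -206250 + 813951 = 607701$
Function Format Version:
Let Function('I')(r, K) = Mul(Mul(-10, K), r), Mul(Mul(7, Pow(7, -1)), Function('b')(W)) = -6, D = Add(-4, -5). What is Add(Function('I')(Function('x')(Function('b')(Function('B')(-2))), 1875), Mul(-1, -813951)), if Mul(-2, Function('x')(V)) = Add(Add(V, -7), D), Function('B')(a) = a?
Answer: 607701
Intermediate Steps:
D = -9
Function('b')(W) = -6
Function('x')(V) = Add(8, Mul(Rational(-1, 2), V)) (Function('x')(V) = Mul(Rational(-1, 2), Add(Add(V, -7), -9)) = Mul(Rational(-1, 2), Add(Add(-7, V), -9)) = Mul(Rational(-1, 2), Add(-16, V)) = Add(8, Mul(Rational(-1, 2), V)))
Function('I')(r, K) = Mul(-10, K, r)
Add(Function('I')(Function('x')(Function('b')(Function('B')(-2))), 1875), Mul(-1, -813951)) = Add(Mul(-10, 1875, Add(8, Mul(Rational(-1, 2), -6))), Mul(-1, -813951)) = Add(Mul(-10, 1875, Add(8, 3)), 813951) = Add(Mul(-10, 1875, 11), 813951) = Add(-206250, 813951) = 607701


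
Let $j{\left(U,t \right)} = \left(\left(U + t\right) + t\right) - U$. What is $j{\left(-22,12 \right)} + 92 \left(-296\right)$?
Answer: $-27208$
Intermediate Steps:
$j{\left(U,t \right)} = 2 t$ ($j{\left(U,t \right)} = \left(U + 2 t\right) - U = 2 t$)
$j{\left(-22,12 \right)} + 92 \left(-296\right) = 2 \cdot 12 + 92 \left(-296\right) = 24 - 27232 = -27208$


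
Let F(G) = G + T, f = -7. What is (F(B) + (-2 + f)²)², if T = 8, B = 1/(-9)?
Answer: 640000/81 ≈ 7901.2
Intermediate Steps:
B = -⅑ ≈ -0.11111
F(G) = 8 + G (F(G) = G + 8 = 8 + G)
(F(B) + (-2 + f)²)² = ((8 - ⅑) + (-2 - 7)²)² = (71/9 + (-9)²)² = (71/9 + 81)² = (800/9)² = 640000/81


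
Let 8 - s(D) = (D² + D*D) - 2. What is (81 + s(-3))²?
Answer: 5329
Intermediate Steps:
s(D) = 10 - 2*D² (s(D) = 8 - ((D² + D*D) - 2) = 8 - ((D² + D²) - 2) = 8 - (2*D² - 2) = 8 - (-2 + 2*D²) = 8 + (2 - 2*D²) = 10 - 2*D²)
(81 + s(-3))² = (81 + (10 - 2*(-3)²))² = (81 + (10 - 2*9))² = (81 + (10 - 18))² = (81 - 8)² = 73² = 5329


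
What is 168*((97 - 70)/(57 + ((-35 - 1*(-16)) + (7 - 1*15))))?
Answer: 756/5 ≈ 151.20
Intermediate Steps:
168*((97 - 70)/(57 + ((-35 - 1*(-16)) + (7 - 1*15)))) = 168*(27/(57 + ((-35 + 16) + (7 - 15)))) = 168*(27/(57 + (-19 - 8))) = 168*(27/(57 - 27)) = 168*(27/30) = 168*(27*(1/30)) = 168*(9/10) = 756/5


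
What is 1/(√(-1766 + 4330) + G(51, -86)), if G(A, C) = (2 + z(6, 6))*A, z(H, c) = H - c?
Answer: 51/3920 - √641/3920 ≈ 0.0065515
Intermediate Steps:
G(A, C) = 2*A (G(A, C) = (2 + (6 - 1*6))*A = (2 + (6 - 6))*A = (2 + 0)*A = 2*A)
1/(√(-1766 + 4330) + G(51, -86)) = 1/(√(-1766 + 4330) + 2*51) = 1/(√2564 + 102) = 1/(2*√641 + 102) = 1/(102 + 2*√641)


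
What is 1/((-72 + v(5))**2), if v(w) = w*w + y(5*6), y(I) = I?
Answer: 1/289 ≈ 0.0034602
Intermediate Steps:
v(w) = 30 + w**2 (v(w) = w*w + 5*6 = w**2 + 30 = 30 + w**2)
1/((-72 + v(5))**2) = 1/((-72 + (30 + 5**2))**2) = 1/((-72 + (30 + 25))**2) = 1/((-72 + 55)**2) = 1/((-17)**2) = 1/289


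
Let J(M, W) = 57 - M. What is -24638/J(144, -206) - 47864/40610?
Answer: 16070726/56985 ≈ 282.02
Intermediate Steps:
-24638/J(144, -206) - 47864/40610 = -24638/(57 - 1*144) - 47864/40610 = -24638/(57 - 144) - 47864*1/40610 = -24638/(-87) - 772/655 = -24638*(-1/87) - 772/655 = 24638/87 - 772/655 = 16070726/56985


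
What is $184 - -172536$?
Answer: $172720$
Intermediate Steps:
$184 - -172536 = 184 + 172536 = 172720$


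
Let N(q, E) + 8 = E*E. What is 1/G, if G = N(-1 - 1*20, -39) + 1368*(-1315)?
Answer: -1/1797407 ≈ -5.5636e-7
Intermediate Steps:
N(q, E) = -8 + E² (N(q, E) = -8 + E*E = -8 + E²)
G = -1797407 (G = (-8 + (-39)²) + 1368*(-1315) = (-8 + 1521) - 1798920 = 1513 - 1798920 = -1797407)
1/G = 1/(-1797407) = -1/1797407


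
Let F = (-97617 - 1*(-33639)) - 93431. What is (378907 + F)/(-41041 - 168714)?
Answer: -221498/209755 ≈ -1.0560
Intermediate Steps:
F = -157409 (F = (-97617 + 33639) - 93431 = -63978 - 93431 = -157409)
(378907 + F)/(-41041 - 168714) = (378907 - 157409)/(-41041 - 168714) = 221498/(-209755) = 221498*(-1/209755) = -221498/209755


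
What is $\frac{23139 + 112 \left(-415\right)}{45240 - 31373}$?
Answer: $- \frac{23341}{13867} \approx -1.6832$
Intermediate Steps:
$\frac{23139 + 112 \left(-415\right)}{45240 - 31373} = \frac{23139 - 46480}{13867} = \left(-23341\right) \frac{1}{13867} = - \frac{23341}{13867}$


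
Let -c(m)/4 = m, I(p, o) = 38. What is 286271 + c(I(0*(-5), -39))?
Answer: 286119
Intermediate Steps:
c(m) = -4*m
286271 + c(I(0*(-5), -39)) = 286271 - 4*38 = 286271 - 152 = 286119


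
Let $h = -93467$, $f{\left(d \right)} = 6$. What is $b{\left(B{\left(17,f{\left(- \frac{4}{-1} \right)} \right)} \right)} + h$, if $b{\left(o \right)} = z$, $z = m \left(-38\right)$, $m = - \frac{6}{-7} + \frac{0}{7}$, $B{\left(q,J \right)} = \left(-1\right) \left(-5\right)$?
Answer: $- \frac{654497}{7} \approx -93500.0$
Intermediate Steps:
$B{\left(q,J \right)} = 5$
$m = \frac{6}{7}$ ($m = \left(-6\right) \left(- \frac{1}{7}\right) + 0 \cdot \frac{1}{7} = \frac{6}{7} + 0 = \frac{6}{7} \approx 0.85714$)
$z = - \frac{228}{7}$ ($z = \frac{6}{7} \left(-38\right) = - \frac{228}{7} \approx -32.571$)
$b{\left(o \right)} = - \frac{228}{7}$
$b{\left(B{\left(17,f{\left(- \frac{4}{-1} \right)} \right)} \right)} + h = - \frac{228}{7} - 93467 = - \frac{654497}{7}$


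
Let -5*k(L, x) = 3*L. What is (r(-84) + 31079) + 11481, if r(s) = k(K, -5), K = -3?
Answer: 212809/5 ≈ 42562.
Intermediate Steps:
k(L, x) = -3*L/5
r(s) = 9/5 (r(s) = -3/5*(-3) = 9/5)
(r(-84) + 31079) + 11481 = (9/5 + 31079) + 11481 = 155404/5 + 11481 = 212809/5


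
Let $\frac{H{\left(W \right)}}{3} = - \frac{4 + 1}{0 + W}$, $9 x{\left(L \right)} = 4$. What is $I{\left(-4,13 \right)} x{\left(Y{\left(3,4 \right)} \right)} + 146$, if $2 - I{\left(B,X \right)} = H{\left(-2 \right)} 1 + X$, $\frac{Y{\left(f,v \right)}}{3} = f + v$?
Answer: $\frac{1240}{9} \approx 137.78$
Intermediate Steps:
$Y{\left(f,v \right)} = 3 f + 3 v$ ($Y{\left(f,v \right)} = 3 \left(f + v\right) = 3 f + 3 v$)
$x{\left(L \right)} = \frac{4}{9}$ ($x{\left(L \right)} = \frac{1}{9} \cdot 4 = \frac{4}{9}$)
$H{\left(W \right)} = - \frac{15}{W}$ ($H{\left(W \right)} = 3 \left(- \frac{4 + 1}{0 + W}\right) = 3 \left(- \frac{5}{W}\right) = - \frac{15}{W}$)
$I{\left(B,X \right)} = - \frac{11}{2} - X$ ($I{\left(B,X \right)} = 2 - \left(- \frac{15}{-2} \cdot 1 + X\right) = 2 - \left(\left(-15\right) \left(- \frac{1}{2}\right) 1 + X\right) = 2 - \left(\frac{15}{2} \cdot 1 + X\right) = 2 - \left(\frac{15}{2} + X\right) = - \frac{11}{2} - X$)
$I{\left(-4,13 \right)} x{\left(Y{\left(3,4 \right)} \right)} + 146 = \left(- \frac{11}{2} - 13\right) \frac{4}{9} + 146 = \left(- \frac{37}{2}\right) \frac{4}{9} + 146 = - \frac{74}{9} + 146 = \frac{1240}{9}$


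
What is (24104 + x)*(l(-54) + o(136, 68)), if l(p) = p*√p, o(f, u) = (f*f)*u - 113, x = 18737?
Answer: 53877484215 - 6940242*I*√6 ≈ 5.3877e+10 - 1.7e+7*I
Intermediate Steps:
o(f, u) = -113 + u*f² (o(f, u) = f²*u - 113 = u*f² - 113 = -113 + u*f²)
l(p) = p^(3/2)
(24104 + x)*(l(-54) + o(136, 68)) = (24104 + 18737)*((-54)^(3/2) + (-113 + 68*136²)) = 42841*(-162*I*√6 + (-113 + 68*18496)) = 42841*(-162*I*√6 + (-113 + 1257728)) = 42841*(-162*I*√6 + 1257615) = 42841*(1257615 - 162*I*√6) = 53877484215 - 6940242*I*√6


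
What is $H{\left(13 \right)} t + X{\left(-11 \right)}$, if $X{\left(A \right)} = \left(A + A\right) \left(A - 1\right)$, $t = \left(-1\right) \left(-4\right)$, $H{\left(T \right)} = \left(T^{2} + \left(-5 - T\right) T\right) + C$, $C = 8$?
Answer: $36$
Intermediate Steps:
$H{\left(T \right)} = 8 + T^{2} + T \left(-5 - T\right)$ ($H{\left(T \right)} = \left(T^{2} + \left(-5 - T\right) T\right) + 8 = \left(T^{2} + T \left(-5 - T\right)\right) + 8 = 8 + T^{2} + T \left(-5 - T\right)$)
$t = 4$
$X{\left(A \right)} = 2 A \left(-1 + A\right)$
$H{\left(13 \right)} t + X{\left(-11 \right)} = \left(8 - 65\right) 4 + 2 \left(-11\right) \left(-1 - 11\right) = \left(8 - 65\right) 4 + 2 \left(-11\right) \left(-12\right) = \left(-57\right) 4 + 264 = -228 + 264 = 36$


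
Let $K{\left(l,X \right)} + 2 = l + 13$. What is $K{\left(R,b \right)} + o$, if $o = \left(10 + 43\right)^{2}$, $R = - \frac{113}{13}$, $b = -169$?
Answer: $\frac{36547}{13} \approx 2811.3$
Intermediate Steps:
$R = - \frac{113}{13}$ ($R = \left(-113\right) \frac{1}{13} = - \frac{113}{13} \approx -8.6923$)
$K{\left(l,X \right)} = 11 + l$ ($K{\left(l,X \right)} = -2 + \left(l + 13\right) = -2 + \left(13 + l\right) = 11 + l$)
$o = 2809$ ($o = 53^{2} = 2809$)
$K{\left(R,b \right)} + o = \left(11 - \frac{113}{13}\right) + 2809 = \frac{30}{13} + 2809 = \frac{36547}{13}$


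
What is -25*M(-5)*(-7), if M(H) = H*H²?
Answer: -21875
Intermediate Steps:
M(H) = H³
-25*M(-5)*(-7) = -25*(-5)³*(-7) = -25*(-125)*(-7) = 3125*(-7) = -21875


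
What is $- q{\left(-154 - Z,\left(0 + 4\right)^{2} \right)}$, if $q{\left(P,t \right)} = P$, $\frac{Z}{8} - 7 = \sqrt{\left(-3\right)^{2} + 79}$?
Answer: $210 + 16 \sqrt{22} \approx 285.05$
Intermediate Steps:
$Z = 56 + 16 \sqrt{22}$ ($Z = 56 + 8 \sqrt{\left(-3\right)^{2} + 79} = 56 + 8 \sqrt{9 + 79} = 56 + 8 \sqrt{88} = 56 + 8 \cdot 2 \sqrt{22} = 56 + 16 \sqrt{22} \approx 131.05$)
$- q{\left(-154 - Z,\left(0 + 4\right)^{2} \right)} = - (-154 - \left(56 + 16 \sqrt{22}\right)) = - (-210 - 16 \sqrt{22}) = 210 + 16 \sqrt{22}$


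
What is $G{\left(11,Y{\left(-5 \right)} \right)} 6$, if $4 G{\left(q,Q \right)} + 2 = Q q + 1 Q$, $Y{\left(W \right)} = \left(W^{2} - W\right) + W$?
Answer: $447$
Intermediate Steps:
$Y{\left(W \right)} = W^{2}$
$G{\left(q,Q \right)} = - \frac{1}{2} + \frac{Q}{4} + \frac{Q q}{4}$ ($G{\left(q,Q \right)} = - \frac{1}{2} + \frac{Q q + 1 Q}{4} = - \frac{1}{2} + \frac{Q q + Q}{4} = - \frac{1}{2} + \frac{Q + Q q}{4} = - \frac{1}{2} + \left(\frac{Q}{4} + \frac{Q q}{4}\right) = - \frac{1}{2} + \frac{Q}{4} + \frac{Q q}{4}$)
$G{\left(11,Y{\left(-5 \right)} \right)} 6 = \left(- \frac{1}{2} + \frac{\left(-5\right)^{2}}{4} + \frac{1}{4} \left(-5\right)^{2} \cdot 11\right) 6 = \left(- \frac{1}{2} + \frac{1}{4} \cdot 25 + \frac{1}{4} \cdot 25 \cdot 11\right) 6 = \left(- \frac{1}{2} + \frac{25}{4} + \frac{275}{4}\right) 6 = \frac{149}{2} \cdot 6 = 447$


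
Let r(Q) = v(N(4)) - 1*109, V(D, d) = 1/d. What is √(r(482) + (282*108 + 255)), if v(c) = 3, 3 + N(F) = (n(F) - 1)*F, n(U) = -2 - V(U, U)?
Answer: √30605 ≈ 174.94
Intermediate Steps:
n(U) = -2 - 1/U
N(F) = -3 + F*(-3 - 1/F) (N(F) = -3 + ((-2 - 1/F) - 1)*F = -3 + (-3 - 1/F)*F = -3 + F*(-3 - 1/F))
r(Q) = -106 (r(Q) = 3 - 1*109 = 3 - 109 = -106)
√(r(482) + (282*108 + 255)) = √(-106 + (282*108 + 255)) = √(-106 + (30456 + 255)) = √(-106 + 30711) = √30605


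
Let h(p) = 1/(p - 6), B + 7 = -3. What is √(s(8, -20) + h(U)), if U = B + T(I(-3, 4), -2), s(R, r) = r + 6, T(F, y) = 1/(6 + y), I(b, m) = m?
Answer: I*√6202/21 ≈ 3.7501*I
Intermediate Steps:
B = -10 (B = -7 - 3 = -10)
s(R, r) = 6 + r
U = -39/4 (U = -10 + 1/(6 - 2) = -10 + 1/4 = -10 + ¼ = -39/4 ≈ -9.7500)
h(p) = 1/(-6 + p)
√(s(8, -20) + h(U)) = √((6 - 20) + 1/(-6 - 39/4)) = √(-14 + 1/(-63/4)) = √(-14 - 4/63) = √(-886/63) = I*√6202/21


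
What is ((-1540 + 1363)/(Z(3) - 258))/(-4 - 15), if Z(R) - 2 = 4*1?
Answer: -59/1596 ≈ -0.036967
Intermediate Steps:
Z(R) = 6 (Z(R) = 2 + 4*1 = 2 + 4 = 6)
((-1540 + 1363)/(Z(3) - 258))/(-4 - 15) = ((-1540 + 1363)/(6 - 258))/(-4 - 15) = -177/(-252)/(-19) = -177*(-1/252)*(-1/19) = (59/84)*(-1/19) = -59/1596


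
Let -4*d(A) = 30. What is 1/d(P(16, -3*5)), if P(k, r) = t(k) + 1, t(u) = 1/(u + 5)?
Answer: -2/15 ≈ -0.13333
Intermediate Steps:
t(u) = 1/(5 + u)
P(k, r) = 1 + 1/(5 + k) (P(k, r) = 1/(5 + k) + 1 = 1 + 1/(5 + k))
d(A) = -15/2 (d(A) = -¼*30 = -15/2)
1/d(P(16, -3*5)) = 1/(-15/2) = -2/15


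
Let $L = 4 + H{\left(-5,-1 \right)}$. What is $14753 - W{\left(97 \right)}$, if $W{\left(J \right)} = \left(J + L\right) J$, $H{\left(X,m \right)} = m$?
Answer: $5053$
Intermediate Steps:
$L = 3$ ($L = 4 - 1 = 3$)
$W{\left(J \right)} = J \left(3 + J\right)$ ($W{\left(J \right)} = \left(J + 3\right) J = \left(3 + J\right) J = J \left(3 + J\right)$)
$14753 - W{\left(97 \right)} = 14753 - 97 \left(3 + 97\right) = 14753 - 97 \cdot 100 = 14753 - 9700 = 5053$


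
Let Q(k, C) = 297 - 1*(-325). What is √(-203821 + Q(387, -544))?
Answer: I*√203199 ≈ 450.78*I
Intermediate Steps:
Q(k, C) = 622 (Q(k, C) = 297 + 325 = 622)
√(-203821 + Q(387, -544)) = √(-203821 + 622) = √(-203199) = I*√203199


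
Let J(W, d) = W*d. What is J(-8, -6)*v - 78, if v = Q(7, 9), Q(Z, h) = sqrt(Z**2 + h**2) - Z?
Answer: -414 + 48*sqrt(130) ≈ 133.28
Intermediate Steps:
v = -7 + sqrt(130) (v = sqrt(7**2 + 9**2) - 1*7 = sqrt(49 + 81) - 7 = sqrt(130) - 7 = -7 + sqrt(130) ≈ 4.4018)
J(-8, -6)*v - 78 = (-8*(-6))*(-7 + sqrt(130)) - 78 = 48*(-7 + sqrt(130)) - 78 = (-336 + 48*sqrt(130)) - 78 = -414 + 48*sqrt(130)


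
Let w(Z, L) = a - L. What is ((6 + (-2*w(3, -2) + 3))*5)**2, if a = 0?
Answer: 625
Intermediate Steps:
w(Z, L) = -L (w(Z, L) = 0 - L = -L)
((6 + (-2*w(3, -2) + 3))*5)**2 = ((6 + (-(-2)*(-2) + 3))*5)**2 = ((6 + (-2*2 + 3))*5)**2 = ((6 + (-4 + 3))*5)**2 = ((6 - 1)*5)**2 = (5*5)**2 = 25**2 = 625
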